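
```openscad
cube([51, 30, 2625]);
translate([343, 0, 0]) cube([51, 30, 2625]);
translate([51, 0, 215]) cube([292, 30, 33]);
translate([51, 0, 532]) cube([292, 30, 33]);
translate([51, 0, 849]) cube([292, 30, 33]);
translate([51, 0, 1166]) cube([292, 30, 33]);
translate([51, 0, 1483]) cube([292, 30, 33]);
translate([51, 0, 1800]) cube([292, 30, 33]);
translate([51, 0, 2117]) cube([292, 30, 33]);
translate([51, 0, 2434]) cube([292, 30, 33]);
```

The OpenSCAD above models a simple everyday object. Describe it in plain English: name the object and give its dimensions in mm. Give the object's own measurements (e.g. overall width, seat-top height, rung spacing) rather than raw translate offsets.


A straight ladder. Two 51×30 mm vertical rails, 2625 mm tall, stand 394 mm apart (outside-to-outside) with their front faces coplanar on the −y side. 8 rungs, each 30 mm deep and 33 mm tall, span between the inner faces of the rails, front faces flush with the rails. The lowest rung's underside is at z = 215 mm and rungs are spaced 317 mm apart (underside to underside).


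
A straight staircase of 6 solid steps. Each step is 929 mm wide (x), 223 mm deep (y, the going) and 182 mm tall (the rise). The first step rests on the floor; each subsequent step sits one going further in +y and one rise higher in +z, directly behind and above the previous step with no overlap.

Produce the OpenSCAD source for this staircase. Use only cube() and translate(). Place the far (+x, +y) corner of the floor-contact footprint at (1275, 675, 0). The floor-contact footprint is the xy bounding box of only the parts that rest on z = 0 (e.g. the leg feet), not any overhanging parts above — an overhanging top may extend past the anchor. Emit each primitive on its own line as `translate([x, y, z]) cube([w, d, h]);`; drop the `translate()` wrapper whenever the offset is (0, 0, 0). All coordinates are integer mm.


translate([346, 452, 0]) cube([929, 223, 182]);
translate([346, 675, 182]) cube([929, 223, 182]);
translate([346, 898, 364]) cube([929, 223, 182]);
translate([346, 1121, 546]) cube([929, 223, 182]);
translate([346, 1344, 728]) cube([929, 223, 182]);
translate([346, 1567, 910]) cube([929, 223, 182]);


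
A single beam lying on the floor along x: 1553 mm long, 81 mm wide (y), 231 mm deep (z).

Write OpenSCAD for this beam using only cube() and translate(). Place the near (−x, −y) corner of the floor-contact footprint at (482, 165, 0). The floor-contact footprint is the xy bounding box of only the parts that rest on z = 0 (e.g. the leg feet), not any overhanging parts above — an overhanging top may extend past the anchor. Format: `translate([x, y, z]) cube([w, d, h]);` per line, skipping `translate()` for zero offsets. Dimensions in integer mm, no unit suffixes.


translate([482, 165, 0]) cube([1553, 81, 231]);


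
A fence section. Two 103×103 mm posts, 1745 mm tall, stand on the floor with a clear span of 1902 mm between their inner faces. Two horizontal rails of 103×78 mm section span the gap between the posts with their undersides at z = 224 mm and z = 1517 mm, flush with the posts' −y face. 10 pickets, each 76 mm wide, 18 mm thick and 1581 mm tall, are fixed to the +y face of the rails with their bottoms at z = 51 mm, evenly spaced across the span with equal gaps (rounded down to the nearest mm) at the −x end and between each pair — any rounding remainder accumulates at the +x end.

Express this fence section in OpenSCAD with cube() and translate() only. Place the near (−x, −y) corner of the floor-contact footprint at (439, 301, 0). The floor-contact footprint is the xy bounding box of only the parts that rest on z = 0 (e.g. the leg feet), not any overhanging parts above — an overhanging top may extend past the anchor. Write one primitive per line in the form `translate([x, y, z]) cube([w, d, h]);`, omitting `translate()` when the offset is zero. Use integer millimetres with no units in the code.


translate([439, 301, 0]) cube([103, 103, 1745]);
translate([2444, 301, 0]) cube([103, 103, 1745]);
translate([542, 301, 224]) cube([1902, 103, 78]);
translate([542, 301, 1517]) cube([1902, 103, 78]);
translate([645, 404, 51]) cube([76, 18, 1581]);
translate([824, 404, 51]) cube([76, 18, 1581]);
translate([1003, 404, 51]) cube([76, 18, 1581]);
translate([1182, 404, 51]) cube([76, 18, 1581]);
translate([1361, 404, 51]) cube([76, 18, 1581]);
translate([1540, 404, 51]) cube([76, 18, 1581]);
translate([1719, 404, 51]) cube([76, 18, 1581]);
translate([1898, 404, 51]) cube([76, 18, 1581]);
translate([2077, 404, 51]) cube([76, 18, 1581]);
translate([2256, 404, 51]) cube([76, 18, 1581]);


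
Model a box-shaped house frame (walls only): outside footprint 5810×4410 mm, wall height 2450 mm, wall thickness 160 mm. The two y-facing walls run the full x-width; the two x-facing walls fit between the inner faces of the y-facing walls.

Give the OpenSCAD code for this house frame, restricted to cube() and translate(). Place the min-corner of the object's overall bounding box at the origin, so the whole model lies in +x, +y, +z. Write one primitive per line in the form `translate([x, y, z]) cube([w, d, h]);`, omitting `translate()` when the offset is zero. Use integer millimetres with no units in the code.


cube([5810, 160, 2450]);
translate([0, 4250, 0]) cube([5810, 160, 2450]);
translate([0, 160, 0]) cube([160, 4090, 2450]);
translate([5650, 160, 0]) cube([160, 4090, 2450]);


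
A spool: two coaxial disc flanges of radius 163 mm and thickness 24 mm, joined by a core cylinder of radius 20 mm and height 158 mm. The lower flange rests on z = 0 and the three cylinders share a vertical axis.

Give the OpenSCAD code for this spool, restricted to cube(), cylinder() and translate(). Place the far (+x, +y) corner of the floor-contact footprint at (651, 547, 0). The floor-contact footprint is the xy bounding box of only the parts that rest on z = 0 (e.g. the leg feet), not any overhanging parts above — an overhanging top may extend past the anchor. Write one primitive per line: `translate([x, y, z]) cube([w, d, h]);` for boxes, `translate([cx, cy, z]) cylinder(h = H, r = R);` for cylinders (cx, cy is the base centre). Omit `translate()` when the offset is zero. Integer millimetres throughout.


translate([488, 384, 0]) cylinder(h = 24, r = 163);
translate([488, 384, 24]) cylinder(h = 158, r = 20);
translate([488, 384, 182]) cylinder(h = 24, r = 163);


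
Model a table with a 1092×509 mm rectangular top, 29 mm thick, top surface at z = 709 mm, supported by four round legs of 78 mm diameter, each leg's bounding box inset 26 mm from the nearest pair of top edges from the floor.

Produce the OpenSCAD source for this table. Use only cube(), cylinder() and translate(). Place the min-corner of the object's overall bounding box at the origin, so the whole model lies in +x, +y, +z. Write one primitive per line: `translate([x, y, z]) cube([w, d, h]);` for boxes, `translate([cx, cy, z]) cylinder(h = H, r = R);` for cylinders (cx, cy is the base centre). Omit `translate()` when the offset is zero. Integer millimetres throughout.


translate([0, 0, 680]) cube([1092, 509, 29]);
translate([65, 65, 0]) cylinder(h = 680, r = 39);
translate([1027, 65, 0]) cylinder(h = 680, r = 39);
translate([65, 444, 0]) cylinder(h = 680, r = 39);
translate([1027, 444, 0]) cylinder(h = 680, r = 39);


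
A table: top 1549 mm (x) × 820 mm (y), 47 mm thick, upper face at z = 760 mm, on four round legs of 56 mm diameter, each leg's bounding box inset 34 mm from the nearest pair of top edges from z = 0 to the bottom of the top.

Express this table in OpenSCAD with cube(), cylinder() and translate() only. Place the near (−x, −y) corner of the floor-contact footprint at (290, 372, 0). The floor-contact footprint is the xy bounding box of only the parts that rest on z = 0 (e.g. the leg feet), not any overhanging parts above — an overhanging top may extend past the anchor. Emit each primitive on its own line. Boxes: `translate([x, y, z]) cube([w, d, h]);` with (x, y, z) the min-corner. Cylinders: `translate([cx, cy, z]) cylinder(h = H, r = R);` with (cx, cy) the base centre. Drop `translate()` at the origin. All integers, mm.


// leg_h = 760 - 47 = 713
translate([256, 338, 713]) cube([1549, 820, 47]);
translate([318, 400, 0]) cylinder(h = 713, r = 28);
translate([1743, 400, 0]) cylinder(h = 713, r = 28);
translate([318, 1096, 0]) cylinder(h = 713, r = 28);
translate([1743, 1096, 0]) cylinder(h = 713, r = 28);


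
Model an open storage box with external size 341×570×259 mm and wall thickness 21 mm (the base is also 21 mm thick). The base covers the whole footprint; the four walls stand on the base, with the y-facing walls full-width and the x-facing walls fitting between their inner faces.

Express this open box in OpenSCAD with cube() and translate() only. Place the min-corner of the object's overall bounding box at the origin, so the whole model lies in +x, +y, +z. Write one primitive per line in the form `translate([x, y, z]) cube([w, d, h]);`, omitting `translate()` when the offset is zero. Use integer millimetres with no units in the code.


cube([341, 570, 21]);
translate([0, 0, 21]) cube([341, 21, 238]);
translate([0, 549, 21]) cube([341, 21, 238]);
translate([0, 21, 21]) cube([21, 528, 238]);
translate([320, 21, 21]) cube([21, 528, 238]);


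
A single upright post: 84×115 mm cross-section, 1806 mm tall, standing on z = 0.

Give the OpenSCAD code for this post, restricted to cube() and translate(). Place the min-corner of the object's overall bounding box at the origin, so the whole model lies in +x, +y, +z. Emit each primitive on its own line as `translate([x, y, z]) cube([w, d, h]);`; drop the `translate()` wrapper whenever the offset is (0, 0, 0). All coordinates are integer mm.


cube([84, 115, 1806]);


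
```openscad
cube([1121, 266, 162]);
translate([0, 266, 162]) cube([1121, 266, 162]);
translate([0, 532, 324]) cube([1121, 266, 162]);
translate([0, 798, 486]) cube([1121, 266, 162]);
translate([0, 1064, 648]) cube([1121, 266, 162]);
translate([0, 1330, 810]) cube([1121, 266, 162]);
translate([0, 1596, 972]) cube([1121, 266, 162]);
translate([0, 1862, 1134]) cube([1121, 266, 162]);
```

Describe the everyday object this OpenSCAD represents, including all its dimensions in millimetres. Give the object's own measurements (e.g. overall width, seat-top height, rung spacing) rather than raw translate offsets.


A straight staircase of 8 solid steps. Each step is 1121 mm wide (x), 266 mm deep (y, the going) and 162 mm tall (the rise). The first step rests on the floor; each subsequent step sits one going further in +y and one rise higher in +z, directly behind and above the previous step with no overlap.


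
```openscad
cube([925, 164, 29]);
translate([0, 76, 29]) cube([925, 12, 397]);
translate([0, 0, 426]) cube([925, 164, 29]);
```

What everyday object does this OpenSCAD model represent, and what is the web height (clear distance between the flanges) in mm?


An I-beam. The web height is 397 mm.

Two wide flanges with a thin centred web — an I-beam. Overall 455 mm minus two 29 mm flanges gives a web of 455 − 2·29 = 397 mm.


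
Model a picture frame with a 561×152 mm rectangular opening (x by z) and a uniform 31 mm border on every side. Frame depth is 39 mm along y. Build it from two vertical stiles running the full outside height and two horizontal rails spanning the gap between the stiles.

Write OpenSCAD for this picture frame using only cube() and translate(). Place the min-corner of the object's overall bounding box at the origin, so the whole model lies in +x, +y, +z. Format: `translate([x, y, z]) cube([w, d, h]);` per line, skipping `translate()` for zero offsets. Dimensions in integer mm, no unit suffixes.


cube([31, 39, 214]);
translate([592, 0, 0]) cube([31, 39, 214]);
translate([31, 0, 0]) cube([561, 39, 31]);
translate([31, 0, 183]) cube([561, 39, 31]);


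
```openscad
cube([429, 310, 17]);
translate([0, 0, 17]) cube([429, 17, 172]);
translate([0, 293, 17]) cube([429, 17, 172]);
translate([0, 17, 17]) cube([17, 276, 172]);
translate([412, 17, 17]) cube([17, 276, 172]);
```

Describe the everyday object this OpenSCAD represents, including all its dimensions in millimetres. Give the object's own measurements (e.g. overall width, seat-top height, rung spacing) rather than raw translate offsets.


An open-topped rectangular box: outside dimensions 429×310×189 mm, with a uniform wall and base thickness of 17 mm. The base is a full 429×310 slab on the floor; four walls sit on top of the base. The front and back walls (the −y and +y sides) span the full width; the two side walls fit between them.


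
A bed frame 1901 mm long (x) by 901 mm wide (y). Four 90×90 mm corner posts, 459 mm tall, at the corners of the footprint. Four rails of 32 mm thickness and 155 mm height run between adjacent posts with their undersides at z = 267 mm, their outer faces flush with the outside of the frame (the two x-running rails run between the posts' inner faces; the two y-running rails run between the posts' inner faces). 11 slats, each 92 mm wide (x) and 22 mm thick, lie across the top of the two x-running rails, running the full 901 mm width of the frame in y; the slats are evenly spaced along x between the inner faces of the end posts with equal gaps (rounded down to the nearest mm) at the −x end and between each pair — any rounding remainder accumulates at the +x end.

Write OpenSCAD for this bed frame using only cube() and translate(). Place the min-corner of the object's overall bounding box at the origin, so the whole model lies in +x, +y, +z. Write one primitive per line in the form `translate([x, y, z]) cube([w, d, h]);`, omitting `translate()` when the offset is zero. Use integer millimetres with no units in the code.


cube([90, 90, 459]);
translate([0, 811, 0]) cube([90, 90, 459]);
translate([1811, 0, 0]) cube([90, 90, 459]);
translate([1811, 811, 0]) cube([90, 90, 459]);
translate([90, 0, 267]) cube([1721, 32, 155]);
translate([90, 869, 267]) cube([1721, 32, 155]);
translate([0, 90, 267]) cube([32, 721, 155]);
translate([1869, 90, 267]) cube([32, 721, 155]);
translate([149, 0, 422]) cube([92, 901, 22]);
translate([300, 0, 422]) cube([92, 901, 22]);
translate([451, 0, 422]) cube([92, 901, 22]);
translate([602, 0, 422]) cube([92, 901, 22]);
translate([753, 0, 422]) cube([92, 901, 22]);
translate([904, 0, 422]) cube([92, 901, 22]);
translate([1055, 0, 422]) cube([92, 901, 22]);
translate([1206, 0, 422]) cube([92, 901, 22]);
translate([1357, 0, 422]) cube([92, 901, 22]);
translate([1508, 0, 422]) cube([92, 901, 22]);
translate([1659, 0, 422]) cube([92, 901, 22]);


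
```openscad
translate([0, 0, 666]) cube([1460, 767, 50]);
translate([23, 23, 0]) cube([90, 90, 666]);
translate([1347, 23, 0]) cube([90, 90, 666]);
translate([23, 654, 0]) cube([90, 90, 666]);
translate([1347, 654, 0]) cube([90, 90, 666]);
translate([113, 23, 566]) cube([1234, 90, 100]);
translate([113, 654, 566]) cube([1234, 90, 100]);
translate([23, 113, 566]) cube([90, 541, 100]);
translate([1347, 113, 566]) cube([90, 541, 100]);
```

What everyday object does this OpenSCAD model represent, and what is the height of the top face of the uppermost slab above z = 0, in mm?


A table. The table height is 716 mm.

A 1460×767×50 slab sits at z = 666 on four 90 mm square posts — a table. The top surface is at 666 + 50 = 716 mm.


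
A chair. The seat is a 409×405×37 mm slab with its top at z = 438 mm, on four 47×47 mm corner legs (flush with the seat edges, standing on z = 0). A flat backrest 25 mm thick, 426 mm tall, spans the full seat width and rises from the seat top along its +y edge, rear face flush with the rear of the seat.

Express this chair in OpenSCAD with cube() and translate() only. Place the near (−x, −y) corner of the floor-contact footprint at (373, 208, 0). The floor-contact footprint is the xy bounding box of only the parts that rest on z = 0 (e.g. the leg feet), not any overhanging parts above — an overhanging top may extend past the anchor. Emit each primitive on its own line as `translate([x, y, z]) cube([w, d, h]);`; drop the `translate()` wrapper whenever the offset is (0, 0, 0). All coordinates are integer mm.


// leg_h = 438 - 37 = 401
translate([373, 208, 401]) cube([409, 405, 37]);
translate([373, 208, 0]) cube([47, 47, 401]);
translate([735, 208, 0]) cube([47, 47, 401]);
translate([373, 566, 0]) cube([47, 47, 401]);
translate([735, 566, 0]) cube([47, 47, 401]);
translate([373, 588, 438]) cube([409, 25, 426]);


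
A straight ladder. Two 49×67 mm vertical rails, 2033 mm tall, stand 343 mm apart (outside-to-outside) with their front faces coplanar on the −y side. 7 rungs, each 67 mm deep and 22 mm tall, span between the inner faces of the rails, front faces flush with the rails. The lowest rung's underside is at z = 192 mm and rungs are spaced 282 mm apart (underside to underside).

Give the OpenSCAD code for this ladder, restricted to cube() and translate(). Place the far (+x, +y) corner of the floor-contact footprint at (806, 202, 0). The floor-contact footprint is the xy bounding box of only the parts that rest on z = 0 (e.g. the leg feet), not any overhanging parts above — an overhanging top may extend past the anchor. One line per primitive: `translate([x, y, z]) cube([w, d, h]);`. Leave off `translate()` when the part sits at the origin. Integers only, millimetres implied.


translate([463, 135, 0]) cube([49, 67, 2033]);
translate([757, 135, 0]) cube([49, 67, 2033]);
translate([512, 135, 192]) cube([245, 67, 22]);
translate([512, 135, 474]) cube([245, 67, 22]);
translate([512, 135, 756]) cube([245, 67, 22]);
translate([512, 135, 1038]) cube([245, 67, 22]);
translate([512, 135, 1320]) cube([245, 67, 22]);
translate([512, 135, 1602]) cube([245, 67, 22]);
translate([512, 135, 1884]) cube([245, 67, 22]);


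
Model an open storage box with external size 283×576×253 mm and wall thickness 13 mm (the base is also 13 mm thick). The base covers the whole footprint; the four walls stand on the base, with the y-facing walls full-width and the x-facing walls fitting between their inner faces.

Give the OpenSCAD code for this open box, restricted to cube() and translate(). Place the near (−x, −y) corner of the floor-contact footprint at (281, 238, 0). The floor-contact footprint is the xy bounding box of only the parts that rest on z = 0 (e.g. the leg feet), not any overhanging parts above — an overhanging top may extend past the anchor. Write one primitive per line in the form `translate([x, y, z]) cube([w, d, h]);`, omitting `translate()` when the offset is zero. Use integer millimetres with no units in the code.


translate([281, 238, 0]) cube([283, 576, 13]);
translate([281, 238, 13]) cube([283, 13, 240]);
translate([281, 801, 13]) cube([283, 13, 240]);
translate([281, 251, 13]) cube([13, 550, 240]);
translate([551, 251, 13]) cube([13, 550, 240]);


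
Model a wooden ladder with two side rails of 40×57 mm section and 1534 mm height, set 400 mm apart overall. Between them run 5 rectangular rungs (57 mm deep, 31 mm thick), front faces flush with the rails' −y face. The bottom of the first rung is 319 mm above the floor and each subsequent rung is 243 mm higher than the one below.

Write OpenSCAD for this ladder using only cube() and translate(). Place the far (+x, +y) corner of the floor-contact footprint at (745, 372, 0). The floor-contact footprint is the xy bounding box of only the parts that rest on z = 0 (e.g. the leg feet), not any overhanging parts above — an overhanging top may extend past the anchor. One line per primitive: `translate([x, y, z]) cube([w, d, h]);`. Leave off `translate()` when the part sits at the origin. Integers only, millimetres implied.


translate([345, 315, 0]) cube([40, 57, 1534]);
translate([705, 315, 0]) cube([40, 57, 1534]);
translate([385, 315, 319]) cube([320, 57, 31]);
translate([385, 315, 562]) cube([320, 57, 31]);
translate([385, 315, 805]) cube([320, 57, 31]);
translate([385, 315, 1048]) cube([320, 57, 31]);
translate([385, 315, 1291]) cube([320, 57, 31]);


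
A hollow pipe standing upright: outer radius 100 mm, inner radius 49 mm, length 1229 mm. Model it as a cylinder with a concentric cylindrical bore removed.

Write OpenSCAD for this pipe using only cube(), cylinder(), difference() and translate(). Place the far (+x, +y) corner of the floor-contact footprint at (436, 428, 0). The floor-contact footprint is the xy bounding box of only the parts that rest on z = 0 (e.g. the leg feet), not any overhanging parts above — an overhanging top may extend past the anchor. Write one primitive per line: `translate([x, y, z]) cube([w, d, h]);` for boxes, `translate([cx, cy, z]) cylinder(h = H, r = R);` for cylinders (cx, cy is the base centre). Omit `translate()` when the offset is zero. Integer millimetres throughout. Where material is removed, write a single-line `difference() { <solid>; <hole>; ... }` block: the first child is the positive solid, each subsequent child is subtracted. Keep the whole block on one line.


difference() { translate([336, 328, 0]) cylinder(h = 1229, r = 100); translate([336, 328, 0]) cylinder(h = 1229, r = 49); }


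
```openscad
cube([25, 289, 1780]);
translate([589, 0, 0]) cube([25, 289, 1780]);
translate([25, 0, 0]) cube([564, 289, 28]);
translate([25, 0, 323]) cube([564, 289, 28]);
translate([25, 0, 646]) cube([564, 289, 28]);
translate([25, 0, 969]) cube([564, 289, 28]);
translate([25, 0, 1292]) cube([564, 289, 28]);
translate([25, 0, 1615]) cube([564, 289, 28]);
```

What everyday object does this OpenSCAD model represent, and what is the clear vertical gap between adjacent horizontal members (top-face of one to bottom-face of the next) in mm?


A bookshelf. The clear shelf gap is 295 mm.

Two tall side panels with 6 horizontal boards between them — a bookshelf. The first two shelf undersides are at z = 0 and z = 323; with shelf thickness 28, the clear gap is 323 − 0 − 28 = 295 mm.


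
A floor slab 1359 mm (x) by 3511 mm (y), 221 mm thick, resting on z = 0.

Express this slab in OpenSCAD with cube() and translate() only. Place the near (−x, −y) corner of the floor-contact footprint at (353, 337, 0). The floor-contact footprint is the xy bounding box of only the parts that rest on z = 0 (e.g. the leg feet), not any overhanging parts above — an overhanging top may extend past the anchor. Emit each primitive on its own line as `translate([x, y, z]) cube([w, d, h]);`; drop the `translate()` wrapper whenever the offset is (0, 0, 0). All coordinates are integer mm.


translate([353, 337, 0]) cube([1359, 3511, 221]);


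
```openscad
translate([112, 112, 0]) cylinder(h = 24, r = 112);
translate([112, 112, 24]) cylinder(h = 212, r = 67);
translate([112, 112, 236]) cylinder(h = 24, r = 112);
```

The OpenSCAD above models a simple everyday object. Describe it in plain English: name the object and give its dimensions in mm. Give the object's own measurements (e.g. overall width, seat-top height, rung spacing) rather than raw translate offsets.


A spool: two coaxial disc flanges of radius 112 mm and thickness 24 mm, joined by a core cylinder of radius 67 mm and height 212 mm. The lower flange rests on z = 0 and the three cylinders share a vertical axis.


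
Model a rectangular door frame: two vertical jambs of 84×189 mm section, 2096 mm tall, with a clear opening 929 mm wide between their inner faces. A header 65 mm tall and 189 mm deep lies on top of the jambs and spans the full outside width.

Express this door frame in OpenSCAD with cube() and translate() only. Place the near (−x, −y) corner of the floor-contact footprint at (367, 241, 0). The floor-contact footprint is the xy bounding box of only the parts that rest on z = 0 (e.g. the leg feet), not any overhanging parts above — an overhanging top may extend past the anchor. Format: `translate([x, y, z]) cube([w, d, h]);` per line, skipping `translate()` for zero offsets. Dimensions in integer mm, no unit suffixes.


translate([367, 241, 0]) cube([84, 189, 2096]);
translate([1380, 241, 0]) cube([84, 189, 2096]);
translate([367, 241, 2096]) cube([1097, 189, 65]);


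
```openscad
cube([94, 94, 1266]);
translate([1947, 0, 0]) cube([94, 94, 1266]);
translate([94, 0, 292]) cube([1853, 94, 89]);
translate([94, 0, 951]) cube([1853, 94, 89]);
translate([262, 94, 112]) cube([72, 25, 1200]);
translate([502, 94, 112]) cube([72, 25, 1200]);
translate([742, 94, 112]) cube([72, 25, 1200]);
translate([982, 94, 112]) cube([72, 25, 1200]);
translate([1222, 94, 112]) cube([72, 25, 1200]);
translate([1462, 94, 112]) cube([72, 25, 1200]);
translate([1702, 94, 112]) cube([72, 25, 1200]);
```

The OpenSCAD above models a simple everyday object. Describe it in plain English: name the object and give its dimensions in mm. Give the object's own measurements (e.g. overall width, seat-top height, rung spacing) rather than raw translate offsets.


A fence section. Two 94×94 mm posts, 1266 mm tall, stand on the floor with a clear span of 1853 mm between their inner faces. Two horizontal rails of 94×89 mm section span the gap between the posts with their undersides at z = 292 mm and z = 951 mm, flush with the posts' −y face. 7 pickets, each 72 mm wide, 25 mm thick and 1200 mm tall, are fixed to the +y face of the rails with their bottoms at z = 112 mm, spaced across the span with a 168 mm gap after the −x post and between neighbouring pickets, with 173 mm left before the +x post.


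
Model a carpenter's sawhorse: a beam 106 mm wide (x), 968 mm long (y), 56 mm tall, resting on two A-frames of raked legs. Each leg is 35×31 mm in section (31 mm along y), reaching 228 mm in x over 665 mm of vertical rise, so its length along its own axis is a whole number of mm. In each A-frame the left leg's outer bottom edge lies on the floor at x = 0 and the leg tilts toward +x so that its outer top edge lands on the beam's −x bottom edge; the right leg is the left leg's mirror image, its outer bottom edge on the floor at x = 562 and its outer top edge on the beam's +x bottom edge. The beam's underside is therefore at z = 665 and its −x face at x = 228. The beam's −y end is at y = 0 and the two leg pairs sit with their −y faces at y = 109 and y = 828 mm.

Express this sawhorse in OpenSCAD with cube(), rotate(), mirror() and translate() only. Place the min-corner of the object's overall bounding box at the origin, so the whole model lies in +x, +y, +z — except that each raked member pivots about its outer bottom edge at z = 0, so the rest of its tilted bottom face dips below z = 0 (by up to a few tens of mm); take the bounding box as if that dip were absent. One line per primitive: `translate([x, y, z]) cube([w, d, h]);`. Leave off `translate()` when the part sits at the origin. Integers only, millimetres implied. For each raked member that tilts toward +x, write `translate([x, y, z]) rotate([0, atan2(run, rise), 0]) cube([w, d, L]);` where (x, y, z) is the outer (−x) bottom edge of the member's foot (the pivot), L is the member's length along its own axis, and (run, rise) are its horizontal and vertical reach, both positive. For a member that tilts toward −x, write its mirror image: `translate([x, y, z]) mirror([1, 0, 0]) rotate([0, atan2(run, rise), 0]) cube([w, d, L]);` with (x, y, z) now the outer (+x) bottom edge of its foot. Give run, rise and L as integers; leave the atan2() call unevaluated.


translate([228, 0, 665]) cube([106, 968, 56]);
translate([0, 109, 0]) rotate([0, atan2(228, 665), 0]) cube([35, 31, 703]);
translate([562, 109, 0]) mirror([1, 0, 0]) rotate([0, atan2(228, 665), 0]) cube([35, 31, 703]);
translate([0, 828, 0]) rotate([0, atan2(228, 665), 0]) cube([35, 31, 703]);
translate([562, 828, 0]) mirror([1, 0, 0]) rotate([0, atan2(228, 665), 0]) cube([35, 31, 703]);


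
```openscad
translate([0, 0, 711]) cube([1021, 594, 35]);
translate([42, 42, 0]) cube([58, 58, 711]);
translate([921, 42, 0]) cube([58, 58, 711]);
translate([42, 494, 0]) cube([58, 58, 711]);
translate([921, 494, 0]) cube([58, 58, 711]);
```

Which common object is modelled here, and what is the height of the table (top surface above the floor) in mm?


A table. The table height is 746 mm.

A 1021×594×35 slab sits at z = 711 on four 58 mm square posts — a table. The top surface is at 711 + 35 = 746 mm.


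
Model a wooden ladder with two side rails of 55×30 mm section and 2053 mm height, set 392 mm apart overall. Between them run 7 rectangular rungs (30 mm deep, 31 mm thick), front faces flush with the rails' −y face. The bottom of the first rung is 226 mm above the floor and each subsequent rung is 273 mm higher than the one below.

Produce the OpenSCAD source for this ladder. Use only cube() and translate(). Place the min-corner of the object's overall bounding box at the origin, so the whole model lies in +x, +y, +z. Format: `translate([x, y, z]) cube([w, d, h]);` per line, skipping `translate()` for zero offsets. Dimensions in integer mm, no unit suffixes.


cube([55, 30, 2053]);
translate([337, 0, 0]) cube([55, 30, 2053]);
translate([55, 0, 226]) cube([282, 30, 31]);
translate([55, 0, 499]) cube([282, 30, 31]);
translate([55, 0, 772]) cube([282, 30, 31]);
translate([55, 0, 1045]) cube([282, 30, 31]);
translate([55, 0, 1318]) cube([282, 30, 31]);
translate([55, 0, 1591]) cube([282, 30, 31]);
translate([55, 0, 1864]) cube([282, 30, 31]);


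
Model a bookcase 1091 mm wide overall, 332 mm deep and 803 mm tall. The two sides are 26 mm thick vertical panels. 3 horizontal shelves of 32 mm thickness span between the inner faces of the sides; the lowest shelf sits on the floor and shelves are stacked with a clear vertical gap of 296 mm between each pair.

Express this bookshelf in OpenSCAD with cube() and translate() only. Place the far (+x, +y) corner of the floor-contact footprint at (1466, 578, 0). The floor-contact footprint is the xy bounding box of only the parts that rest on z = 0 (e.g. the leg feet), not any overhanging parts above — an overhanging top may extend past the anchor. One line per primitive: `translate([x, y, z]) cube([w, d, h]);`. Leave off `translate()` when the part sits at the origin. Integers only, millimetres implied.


translate([375, 246, 0]) cube([26, 332, 803]);
translate([1440, 246, 0]) cube([26, 332, 803]);
translate([401, 246, 0]) cube([1039, 332, 32]);
translate([401, 246, 328]) cube([1039, 332, 32]);
translate([401, 246, 656]) cube([1039, 332, 32]);


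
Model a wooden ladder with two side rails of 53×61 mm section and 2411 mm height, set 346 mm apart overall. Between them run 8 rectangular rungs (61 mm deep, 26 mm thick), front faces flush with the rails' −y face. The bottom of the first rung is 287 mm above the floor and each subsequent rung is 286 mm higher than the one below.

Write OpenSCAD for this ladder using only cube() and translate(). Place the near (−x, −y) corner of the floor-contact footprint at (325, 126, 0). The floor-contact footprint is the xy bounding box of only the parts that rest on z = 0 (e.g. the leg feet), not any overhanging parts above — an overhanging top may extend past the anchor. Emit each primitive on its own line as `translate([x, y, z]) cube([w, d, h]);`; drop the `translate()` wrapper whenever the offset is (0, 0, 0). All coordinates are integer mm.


translate([325, 126, 0]) cube([53, 61, 2411]);
translate([618, 126, 0]) cube([53, 61, 2411]);
translate([378, 126, 287]) cube([240, 61, 26]);
translate([378, 126, 573]) cube([240, 61, 26]);
translate([378, 126, 859]) cube([240, 61, 26]);
translate([378, 126, 1145]) cube([240, 61, 26]);
translate([378, 126, 1431]) cube([240, 61, 26]);
translate([378, 126, 1717]) cube([240, 61, 26]);
translate([378, 126, 2003]) cube([240, 61, 26]);
translate([378, 126, 2289]) cube([240, 61, 26]);


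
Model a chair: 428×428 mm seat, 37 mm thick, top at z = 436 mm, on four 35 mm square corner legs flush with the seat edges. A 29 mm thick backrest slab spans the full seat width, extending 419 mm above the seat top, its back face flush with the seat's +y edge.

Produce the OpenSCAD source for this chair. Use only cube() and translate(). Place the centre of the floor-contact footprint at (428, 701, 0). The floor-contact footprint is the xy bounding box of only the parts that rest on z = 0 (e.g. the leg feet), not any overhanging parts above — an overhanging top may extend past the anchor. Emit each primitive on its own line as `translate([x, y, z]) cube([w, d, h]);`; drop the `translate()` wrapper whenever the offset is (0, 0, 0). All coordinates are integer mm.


translate([214, 487, 399]) cube([428, 428, 37]);
translate([214, 487, 0]) cube([35, 35, 399]);
translate([607, 487, 0]) cube([35, 35, 399]);
translate([214, 880, 0]) cube([35, 35, 399]);
translate([607, 880, 0]) cube([35, 35, 399]);
translate([214, 886, 436]) cube([428, 29, 419]);


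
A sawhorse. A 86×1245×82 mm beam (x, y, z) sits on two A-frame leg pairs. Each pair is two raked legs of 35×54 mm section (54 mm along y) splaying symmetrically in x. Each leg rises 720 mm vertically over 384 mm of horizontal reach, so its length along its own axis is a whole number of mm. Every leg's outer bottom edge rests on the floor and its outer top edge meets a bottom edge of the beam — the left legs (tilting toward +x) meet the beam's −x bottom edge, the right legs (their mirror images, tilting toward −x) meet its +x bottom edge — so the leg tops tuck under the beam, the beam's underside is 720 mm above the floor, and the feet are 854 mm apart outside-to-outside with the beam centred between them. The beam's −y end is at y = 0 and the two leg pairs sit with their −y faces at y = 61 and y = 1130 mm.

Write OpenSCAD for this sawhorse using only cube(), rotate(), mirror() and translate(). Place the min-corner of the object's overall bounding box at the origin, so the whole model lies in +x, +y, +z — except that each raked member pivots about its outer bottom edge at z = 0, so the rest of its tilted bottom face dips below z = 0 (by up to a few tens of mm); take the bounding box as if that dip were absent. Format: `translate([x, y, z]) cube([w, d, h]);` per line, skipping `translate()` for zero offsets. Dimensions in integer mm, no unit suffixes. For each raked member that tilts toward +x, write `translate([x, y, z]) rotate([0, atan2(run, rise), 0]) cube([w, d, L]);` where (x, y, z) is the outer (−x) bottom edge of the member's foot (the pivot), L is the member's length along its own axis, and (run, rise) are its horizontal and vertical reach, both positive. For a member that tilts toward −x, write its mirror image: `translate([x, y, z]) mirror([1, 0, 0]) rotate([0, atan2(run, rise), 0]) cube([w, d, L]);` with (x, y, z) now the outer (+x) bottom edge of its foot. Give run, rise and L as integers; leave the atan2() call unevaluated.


// leg length = √(384² + 720²) = 816
// right-leg outer foot x = 2·384 + 86 = 854
// beam min-corner = (384, 0, 720)
translate([384, 0, 720]) cube([86, 1245, 82]);
translate([0, 61, 0]) rotate([0, atan2(384, 720), 0]) cube([35, 54, 816]);
translate([854, 61, 0]) mirror([1, 0, 0]) rotate([0, atan2(384, 720), 0]) cube([35, 54, 816]);
translate([0, 1130, 0]) rotate([0, atan2(384, 720), 0]) cube([35, 54, 816]);
translate([854, 1130, 0]) mirror([1, 0, 0]) rotate([0, atan2(384, 720), 0]) cube([35, 54, 816]);


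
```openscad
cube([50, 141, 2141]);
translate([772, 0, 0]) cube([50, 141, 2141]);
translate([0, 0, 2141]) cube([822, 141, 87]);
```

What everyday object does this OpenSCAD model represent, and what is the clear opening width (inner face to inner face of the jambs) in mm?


A door frame. The clear opening width is 722 mm.

Two 2141 mm tall posts with a header on top — a door frame. The left jamb is 50 mm wide at x = 0; the right jamb starts at x = 772. The clear opening is 772 − 50 = 722 mm.


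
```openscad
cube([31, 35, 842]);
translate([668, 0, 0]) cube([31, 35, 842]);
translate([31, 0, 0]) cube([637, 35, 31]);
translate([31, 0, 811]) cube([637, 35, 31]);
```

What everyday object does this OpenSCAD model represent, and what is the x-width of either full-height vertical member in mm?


A picture frame. The border width is 31 mm.

Four thin pieces enclosing a rectangular opening — a picture frame. The two full-height stiles are 842 mm tall; the top rail sits at z = 811 and is 31 mm tall, so the border above the opening is 842 − 811 = 31 mm, matching the stile x-width.


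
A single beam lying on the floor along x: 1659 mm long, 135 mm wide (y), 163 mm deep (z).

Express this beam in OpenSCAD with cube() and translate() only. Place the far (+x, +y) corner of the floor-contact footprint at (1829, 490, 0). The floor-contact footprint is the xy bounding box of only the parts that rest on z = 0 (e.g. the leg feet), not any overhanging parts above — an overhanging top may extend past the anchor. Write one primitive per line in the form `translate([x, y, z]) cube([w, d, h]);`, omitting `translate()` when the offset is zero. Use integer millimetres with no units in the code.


translate([170, 355, 0]) cube([1659, 135, 163]);


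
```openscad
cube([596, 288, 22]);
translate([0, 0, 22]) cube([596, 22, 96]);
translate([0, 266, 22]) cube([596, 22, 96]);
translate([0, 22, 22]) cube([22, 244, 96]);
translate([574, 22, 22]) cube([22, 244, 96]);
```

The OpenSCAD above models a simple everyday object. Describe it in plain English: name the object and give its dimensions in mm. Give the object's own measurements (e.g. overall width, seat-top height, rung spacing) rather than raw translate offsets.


An open-topped rectangular box: outside dimensions 596×288×118 mm, with a uniform wall and base thickness of 22 mm. The base is a full 596×288 slab on the floor; four walls sit on top of the base. The front and back walls (the −y and +y sides) span the full width; the two side walls fit between them.


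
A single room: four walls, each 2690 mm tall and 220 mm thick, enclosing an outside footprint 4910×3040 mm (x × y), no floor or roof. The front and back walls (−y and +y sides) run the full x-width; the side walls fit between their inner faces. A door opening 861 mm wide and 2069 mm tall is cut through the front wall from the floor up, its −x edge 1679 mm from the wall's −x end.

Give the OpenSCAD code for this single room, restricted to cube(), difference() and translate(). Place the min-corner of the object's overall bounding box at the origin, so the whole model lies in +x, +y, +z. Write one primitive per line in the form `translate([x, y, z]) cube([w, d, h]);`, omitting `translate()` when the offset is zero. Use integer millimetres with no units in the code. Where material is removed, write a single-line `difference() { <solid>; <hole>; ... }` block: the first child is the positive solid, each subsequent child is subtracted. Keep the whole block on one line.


difference() { cube([4910, 220, 2690]); translate([1679, 0, 0]) cube([861, 220, 2069]); }
translate([0, 2820, 0]) cube([4910, 220, 2690]);
translate([0, 220, 0]) cube([220, 2600, 2690]);
translate([4690, 220, 0]) cube([220, 2600, 2690]);


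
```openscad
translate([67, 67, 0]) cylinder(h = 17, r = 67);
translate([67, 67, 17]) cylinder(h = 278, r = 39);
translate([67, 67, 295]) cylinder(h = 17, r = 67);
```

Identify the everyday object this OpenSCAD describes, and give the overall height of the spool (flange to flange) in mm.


A spool. The overall height is 312 mm.

Three coaxial cylinders, large–small–large — a spool. Two 17 mm flanges and a 278 mm core give 17 + 278 + 17 = 312 mm.


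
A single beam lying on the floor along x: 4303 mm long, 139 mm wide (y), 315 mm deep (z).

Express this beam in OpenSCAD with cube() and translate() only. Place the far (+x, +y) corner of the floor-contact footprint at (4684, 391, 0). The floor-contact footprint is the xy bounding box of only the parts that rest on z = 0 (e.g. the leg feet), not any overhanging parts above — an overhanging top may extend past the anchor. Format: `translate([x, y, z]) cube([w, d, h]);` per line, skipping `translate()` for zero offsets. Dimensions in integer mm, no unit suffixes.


translate([381, 252, 0]) cube([4303, 139, 315]);


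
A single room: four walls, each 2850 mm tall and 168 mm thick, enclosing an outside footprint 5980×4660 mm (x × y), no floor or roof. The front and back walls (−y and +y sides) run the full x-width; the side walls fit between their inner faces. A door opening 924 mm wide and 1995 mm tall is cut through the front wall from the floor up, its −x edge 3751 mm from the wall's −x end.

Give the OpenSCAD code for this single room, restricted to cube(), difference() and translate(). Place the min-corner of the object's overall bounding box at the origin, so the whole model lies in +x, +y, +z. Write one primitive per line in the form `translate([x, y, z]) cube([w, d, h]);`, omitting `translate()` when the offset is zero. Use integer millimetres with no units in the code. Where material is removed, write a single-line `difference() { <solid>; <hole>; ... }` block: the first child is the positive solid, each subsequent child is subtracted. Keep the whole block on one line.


difference() { cube([5980, 168, 2850]); translate([3751, 0, 0]) cube([924, 168, 1995]); }
translate([0, 4492, 0]) cube([5980, 168, 2850]);
translate([0, 168, 0]) cube([168, 4324, 2850]);
translate([5812, 168, 0]) cube([168, 4324, 2850]);
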